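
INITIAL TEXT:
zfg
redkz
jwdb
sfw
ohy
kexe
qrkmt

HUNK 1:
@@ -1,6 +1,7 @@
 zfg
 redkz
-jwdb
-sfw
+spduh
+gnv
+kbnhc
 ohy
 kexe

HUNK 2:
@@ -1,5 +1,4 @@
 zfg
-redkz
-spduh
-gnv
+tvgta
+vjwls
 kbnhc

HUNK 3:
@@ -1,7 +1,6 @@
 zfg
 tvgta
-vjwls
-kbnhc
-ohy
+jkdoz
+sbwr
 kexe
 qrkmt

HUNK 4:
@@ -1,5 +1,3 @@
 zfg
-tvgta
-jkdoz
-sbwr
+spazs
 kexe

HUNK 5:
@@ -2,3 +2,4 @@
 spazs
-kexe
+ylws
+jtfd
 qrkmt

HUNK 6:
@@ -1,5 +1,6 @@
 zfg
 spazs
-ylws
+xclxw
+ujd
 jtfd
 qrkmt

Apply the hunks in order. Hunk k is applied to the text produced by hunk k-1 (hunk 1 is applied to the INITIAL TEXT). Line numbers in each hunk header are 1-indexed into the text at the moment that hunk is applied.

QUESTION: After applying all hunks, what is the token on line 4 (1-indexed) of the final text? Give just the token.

Answer: ujd

Derivation:
Hunk 1: at line 1 remove [jwdb,sfw] add [spduh,gnv,kbnhc] -> 8 lines: zfg redkz spduh gnv kbnhc ohy kexe qrkmt
Hunk 2: at line 1 remove [redkz,spduh,gnv] add [tvgta,vjwls] -> 7 lines: zfg tvgta vjwls kbnhc ohy kexe qrkmt
Hunk 3: at line 1 remove [vjwls,kbnhc,ohy] add [jkdoz,sbwr] -> 6 lines: zfg tvgta jkdoz sbwr kexe qrkmt
Hunk 4: at line 1 remove [tvgta,jkdoz,sbwr] add [spazs] -> 4 lines: zfg spazs kexe qrkmt
Hunk 5: at line 2 remove [kexe] add [ylws,jtfd] -> 5 lines: zfg spazs ylws jtfd qrkmt
Hunk 6: at line 1 remove [ylws] add [xclxw,ujd] -> 6 lines: zfg spazs xclxw ujd jtfd qrkmt
Final line 4: ujd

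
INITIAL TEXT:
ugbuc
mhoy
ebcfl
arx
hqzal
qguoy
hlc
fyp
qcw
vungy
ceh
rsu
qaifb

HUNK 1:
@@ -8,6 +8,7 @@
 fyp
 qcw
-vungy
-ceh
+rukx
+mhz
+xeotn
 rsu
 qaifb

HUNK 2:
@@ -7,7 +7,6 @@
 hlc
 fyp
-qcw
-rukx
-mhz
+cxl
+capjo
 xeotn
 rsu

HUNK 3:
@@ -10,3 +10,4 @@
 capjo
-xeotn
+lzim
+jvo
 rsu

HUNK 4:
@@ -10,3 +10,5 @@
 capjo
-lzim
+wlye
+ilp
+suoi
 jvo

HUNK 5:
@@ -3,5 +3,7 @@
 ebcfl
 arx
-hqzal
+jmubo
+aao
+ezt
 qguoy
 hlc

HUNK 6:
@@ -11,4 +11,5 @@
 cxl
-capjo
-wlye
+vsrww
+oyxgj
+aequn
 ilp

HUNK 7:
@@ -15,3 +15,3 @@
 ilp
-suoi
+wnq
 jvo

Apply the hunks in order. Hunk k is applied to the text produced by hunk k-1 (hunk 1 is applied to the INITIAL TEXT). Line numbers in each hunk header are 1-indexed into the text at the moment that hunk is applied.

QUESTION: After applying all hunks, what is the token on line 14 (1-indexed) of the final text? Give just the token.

Hunk 1: at line 8 remove [vungy,ceh] add [rukx,mhz,xeotn] -> 14 lines: ugbuc mhoy ebcfl arx hqzal qguoy hlc fyp qcw rukx mhz xeotn rsu qaifb
Hunk 2: at line 7 remove [qcw,rukx,mhz] add [cxl,capjo] -> 13 lines: ugbuc mhoy ebcfl arx hqzal qguoy hlc fyp cxl capjo xeotn rsu qaifb
Hunk 3: at line 10 remove [xeotn] add [lzim,jvo] -> 14 lines: ugbuc mhoy ebcfl arx hqzal qguoy hlc fyp cxl capjo lzim jvo rsu qaifb
Hunk 4: at line 10 remove [lzim] add [wlye,ilp,suoi] -> 16 lines: ugbuc mhoy ebcfl arx hqzal qguoy hlc fyp cxl capjo wlye ilp suoi jvo rsu qaifb
Hunk 5: at line 3 remove [hqzal] add [jmubo,aao,ezt] -> 18 lines: ugbuc mhoy ebcfl arx jmubo aao ezt qguoy hlc fyp cxl capjo wlye ilp suoi jvo rsu qaifb
Hunk 6: at line 11 remove [capjo,wlye] add [vsrww,oyxgj,aequn] -> 19 lines: ugbuc mhoy ebcfl arx jmubo aao ezt qguoy hlc fyp cxl vsrww oyxgj aequn ilp suoi jvo rsu qaifb
Hunk 7: at line 15 remove [suoi] add [wnq] -> 19 lines: ugbuc mhoy ebcfl arx jmubo aao ezt qguoy hlc fyp cxl vsrww oyxgj aequn ilp wnq jvo rsu qaifb
Final line 14: aequn

Answer: aequn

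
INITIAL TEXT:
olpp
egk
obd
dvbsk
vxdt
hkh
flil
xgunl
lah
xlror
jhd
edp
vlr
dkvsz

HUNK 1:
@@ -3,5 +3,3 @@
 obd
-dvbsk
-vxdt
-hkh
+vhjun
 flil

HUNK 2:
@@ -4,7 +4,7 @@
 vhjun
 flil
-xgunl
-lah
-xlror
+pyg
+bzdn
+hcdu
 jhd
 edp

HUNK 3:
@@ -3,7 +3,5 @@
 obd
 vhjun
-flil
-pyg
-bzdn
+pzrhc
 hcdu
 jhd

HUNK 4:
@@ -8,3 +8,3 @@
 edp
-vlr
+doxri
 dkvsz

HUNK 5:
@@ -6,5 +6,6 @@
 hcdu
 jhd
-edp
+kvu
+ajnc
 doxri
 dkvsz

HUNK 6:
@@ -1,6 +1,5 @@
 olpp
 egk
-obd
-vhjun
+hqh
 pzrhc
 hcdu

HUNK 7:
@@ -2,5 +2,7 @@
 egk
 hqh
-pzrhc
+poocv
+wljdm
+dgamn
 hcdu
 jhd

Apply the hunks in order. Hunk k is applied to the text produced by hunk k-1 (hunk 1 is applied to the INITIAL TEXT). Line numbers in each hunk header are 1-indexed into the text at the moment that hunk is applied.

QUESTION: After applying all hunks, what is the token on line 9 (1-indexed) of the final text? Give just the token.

Answer: kvu

Derivation:
Hunk 1: at line 3 remove [dvbsk,vxdt,hkh] add [vhjun] -> 12 lines: olpp egk obd vhjun flil xgunl lah xlror jhd edp vlr dkvsz
Hunk 2: at line 4 remove [xgunl,lah,xlror] add [pyg,bzdn,hcdu] -> 12 lines: olpp egk obd vhjun flil pyg bzdn hcdu jhd edp vlr dkvsz
Hunk 3: at line 3 remove [flil,pyg,bzdn] add [pzrhc] -> 10 lines: olpp egk obd vhjun pzrhc hcdu jhd edp vlr dkvsz
Hunk 4: at line 8 remove [vlr] add [doxri] -> 10 lines: olpp egk obd vhjun pzrhc hcdu jhd edp doxri dkvsz
Hunk 5: at line 6 remove [edp] add [kvu,ajnc] -> 11 lines: olpp egk obd vhjun pzrhc hcdu jhd kvu ajnc doxri dkvsz
Hunk 6: at line 1 remove [obd,vhjun] add [hqh] -> 10 lines: olpp egk hqh pzrhc hcdu jhd kvu ajnc doxri dkvsz
Hunk 7: at line 2 remove [pzrhc] add [poocv,wljdm,dgamn] -> 12 lines: olpp egk hqh poocv wljdm dgamn hcdu jhd kvu ajnc doxri dkvsz
Final line 9: kvu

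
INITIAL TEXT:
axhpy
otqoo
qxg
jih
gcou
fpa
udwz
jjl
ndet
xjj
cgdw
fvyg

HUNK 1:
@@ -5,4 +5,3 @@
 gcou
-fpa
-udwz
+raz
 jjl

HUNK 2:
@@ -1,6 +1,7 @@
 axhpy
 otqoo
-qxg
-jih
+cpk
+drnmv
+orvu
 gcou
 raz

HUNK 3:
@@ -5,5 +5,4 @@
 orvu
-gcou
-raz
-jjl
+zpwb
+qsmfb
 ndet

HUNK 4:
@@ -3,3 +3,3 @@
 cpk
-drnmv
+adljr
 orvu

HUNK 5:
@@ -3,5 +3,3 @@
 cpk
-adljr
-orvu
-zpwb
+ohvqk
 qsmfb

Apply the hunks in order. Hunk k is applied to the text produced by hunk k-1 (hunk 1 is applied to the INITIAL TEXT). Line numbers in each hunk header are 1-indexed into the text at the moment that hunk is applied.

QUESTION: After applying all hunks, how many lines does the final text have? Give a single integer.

Hunk 1: at line 5 remove [fpa,udwz] add [raz] -> 11 lines: axhpy otqoo qxg jih gcou raz jjl ndet xjj cgdw fvyg
Hunk 2: at line 1 remove [qxg,jih] add [cpk,drnmv,orvu] -> 12 lines: axhpy otqoo cpk drnmv orvu gcou raz jjl ndet xjj cgdw fvyg
Hunk 3: at line 5 remove [gcou,raz,jjl] add [zpwb,qsmfb] -> 11 lines: axhpy otqoo cpk drnmv orvu zpwb qsmfb ndet xjj cgdw fvyg
Hunk 4: at line 3 remove [drnmv] add [adljr] -> 11 lines: axhpy otqoo cpk adljr orvu zpwb qsmfb ndet xjj cgdw fvyg
Hunk 5: at line 3 remove [adljr,orvu,zpwb] add [ohvqk] -> 9 lines: axhpy otqoo cpk ohvqk qsmfb ndet xjj cgdw fvyg
Final line count: 9

Answer: 9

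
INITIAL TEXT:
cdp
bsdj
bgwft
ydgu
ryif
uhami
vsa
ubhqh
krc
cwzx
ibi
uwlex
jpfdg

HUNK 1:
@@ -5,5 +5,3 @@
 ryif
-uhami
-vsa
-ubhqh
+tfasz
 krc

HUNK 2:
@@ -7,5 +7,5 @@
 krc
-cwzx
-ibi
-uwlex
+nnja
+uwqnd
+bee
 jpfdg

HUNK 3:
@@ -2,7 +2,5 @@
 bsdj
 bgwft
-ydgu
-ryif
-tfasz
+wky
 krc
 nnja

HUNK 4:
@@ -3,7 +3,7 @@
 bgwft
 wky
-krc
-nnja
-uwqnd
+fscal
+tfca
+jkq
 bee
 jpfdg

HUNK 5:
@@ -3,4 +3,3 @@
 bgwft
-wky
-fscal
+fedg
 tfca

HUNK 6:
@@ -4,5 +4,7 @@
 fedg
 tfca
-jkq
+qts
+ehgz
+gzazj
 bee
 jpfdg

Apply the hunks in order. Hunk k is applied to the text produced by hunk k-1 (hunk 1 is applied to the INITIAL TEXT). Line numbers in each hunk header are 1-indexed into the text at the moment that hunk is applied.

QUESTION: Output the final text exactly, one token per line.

Hunk 1: at line 5 remove [uhami,vsa,ubhqh] add [tfasz] -> 11 lines: cdp bsdj bgwft ydgu ryif tfasz krc cwzx ibi uwlex jpfdg
Hunk 2: at line 7 remove [cwzx,ibi,uwlex] add [nnja,uwqnd,bee] -> 11 lines: cdp bsdj bgwft ydgu ryif tfasz krc nnja uwqnd bee jpfdg
Hunk 3: at line 2 remove [ydgu,ryif,tfasz] add [wky] -> 9 lines: cdp bsdj bgwft wky krc nnja uwqnd bee jpfdg
Hunk 4: at line 3 remove [krc,nnja,uwqnd] add [fscal,tfca,jkq] -> 9 lines: cdp bsdj bgwft wky fscal tfca jkq bee jpfdg
Hunk 5: at line 3 remove [wky,fscal] add [fedg] -> 8 lines: cdp bsdj bgwft fedg tfca jkq bee jpfdg
Hunk 6: at line 4 remove [jkq] add [qts,ehgz,gzazj] -> 10 lines: cdp bsdj bgwft fedg tfca qts ehgz gzazj bee jpfdg

Answer: cdp
bsdj
bgwft
fedg
tfca
qts
ehgz
gzazj
bee
jpfdg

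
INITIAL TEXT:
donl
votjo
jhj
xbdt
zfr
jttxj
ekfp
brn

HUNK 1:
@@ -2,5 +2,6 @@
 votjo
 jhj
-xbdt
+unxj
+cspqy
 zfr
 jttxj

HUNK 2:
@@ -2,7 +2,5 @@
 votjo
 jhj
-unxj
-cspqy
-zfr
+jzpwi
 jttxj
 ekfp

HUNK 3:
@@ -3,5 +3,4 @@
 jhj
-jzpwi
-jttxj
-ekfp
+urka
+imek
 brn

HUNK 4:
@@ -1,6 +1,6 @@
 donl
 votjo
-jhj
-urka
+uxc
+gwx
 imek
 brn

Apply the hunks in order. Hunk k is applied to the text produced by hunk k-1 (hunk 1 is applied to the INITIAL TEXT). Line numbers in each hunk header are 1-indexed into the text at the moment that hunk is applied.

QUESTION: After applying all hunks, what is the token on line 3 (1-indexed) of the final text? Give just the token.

Answer: uxc

Derivation:
Hunk 1: at line 2 remove [xbdt] add [unxj,cspqy] -> 9 lines: donl votjo jhj unxj cspqy zfr jttxj ekfp brn
Hunk 2: at line 2 remove [unxj,cspqy,zfr] add [jzpwi] -> 7 lines: donl votjo jhj jzpwi jttxj ekfp brn
Hunk 3: at line 3 remove [jzpwi,jttxj,ekfp] add [urka,imek] -> 6 lines: donl votjo jhj urka imek brn
Hunk 4: at line 1 remove [jhj,urka] add [uxc,gwx] -> 6 lines: donl votjo uxc gwx imek brn
Final line 3: uxc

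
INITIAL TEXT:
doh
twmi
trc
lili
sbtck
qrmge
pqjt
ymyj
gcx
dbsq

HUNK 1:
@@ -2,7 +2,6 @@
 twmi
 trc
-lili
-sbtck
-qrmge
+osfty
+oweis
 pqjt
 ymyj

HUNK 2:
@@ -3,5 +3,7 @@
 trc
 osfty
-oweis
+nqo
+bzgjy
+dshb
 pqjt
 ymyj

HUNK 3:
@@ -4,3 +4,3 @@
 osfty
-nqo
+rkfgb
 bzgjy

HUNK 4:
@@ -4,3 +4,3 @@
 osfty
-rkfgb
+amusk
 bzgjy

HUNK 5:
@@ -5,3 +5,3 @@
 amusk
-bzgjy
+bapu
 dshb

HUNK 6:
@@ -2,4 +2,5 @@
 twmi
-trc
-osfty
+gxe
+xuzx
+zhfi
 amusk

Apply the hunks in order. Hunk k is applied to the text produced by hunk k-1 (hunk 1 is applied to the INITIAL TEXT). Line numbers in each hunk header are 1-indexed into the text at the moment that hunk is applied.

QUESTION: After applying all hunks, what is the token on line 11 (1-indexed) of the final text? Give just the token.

Hunk 1: at line 2 remove [lili,sbtck,qrmge] add [osfty,oweis] -> 9 lines: doh twmi trc osfty oweis pqjt ymyj gcx dbsq
Hunk 2: at line 3 remove [oweis] add [nqo,bzgjy,dshb] -> 11 lines: doh twmi trc osfty nqo bzgjy dshb pqjt ymyj gcx dbsq
Hunk 3: at line 4 remove [nqo] add [rkfgb] -> 11 lines: doh twmi trc osfty rkfgb bzgjy dshb pqjt ymyj gcx dbsq
Hunk 4: at line 4 remove [rkfgb] add [amusk] -> 11 lines: doh twmi trc osfty amusk bzgjy dshb pqjt ymyj gcx dbsq
Hunk 5: at line 5 remove [bzgjy] add [bapu] -> 11 lines: doh twmi trc osfty amusk bapu dshb pqjt ymyj gcx dbsq
Hunk 6: at line 2 remove [trc,osfty] add [gxe,xuzx,zhfi] -> 12 lines: doh twmi gxe xuzx zhfi amusk bapu dshb pqjt ymyj gcx dbsq
Final line 11: gcx

Answer: gcx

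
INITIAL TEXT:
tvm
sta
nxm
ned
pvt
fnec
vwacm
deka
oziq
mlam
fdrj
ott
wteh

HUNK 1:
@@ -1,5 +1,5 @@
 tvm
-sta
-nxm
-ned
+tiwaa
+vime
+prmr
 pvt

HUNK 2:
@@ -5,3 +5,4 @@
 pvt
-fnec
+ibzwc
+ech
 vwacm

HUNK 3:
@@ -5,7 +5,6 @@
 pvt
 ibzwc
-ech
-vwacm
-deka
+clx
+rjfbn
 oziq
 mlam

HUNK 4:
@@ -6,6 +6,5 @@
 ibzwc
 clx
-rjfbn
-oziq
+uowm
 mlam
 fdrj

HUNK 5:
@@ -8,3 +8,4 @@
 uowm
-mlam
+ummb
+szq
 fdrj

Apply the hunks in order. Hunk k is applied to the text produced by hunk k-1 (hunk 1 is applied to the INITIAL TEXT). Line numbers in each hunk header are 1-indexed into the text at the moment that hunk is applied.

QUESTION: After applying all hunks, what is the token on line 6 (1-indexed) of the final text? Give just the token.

Answer: ibzwc

Derivation:
Hunk 1: at line 1 remove [sta,nxm,ned] add [tiwaa,vime,prmr] -> 13 lines: tvm tiwaa vime prmr pvt fnec vwacm deka oziq mlam fdrj ott wteh
Hunk 2: at line 5 remove [fnec] add [ibzwc,ech] -> 14 lines: tvm tiwaa vime prmr pvt ibzwc ech vwacm deka oziq mlam fdrj ott wteh
Hunk 3: at line 5 remove [ech,vwacm,deka] add [clx,rjfbn] -> 13 lines: tvm tiwaa vime prmr pvt ibzwc clx rjfbn oziq mlam fdrj ott wteh
Hunk 4: at line 6 remove [rjfbn,oziq] add [uowm] -> 12 lines: tvm tiwaa vime prmr pvt ibzwc clx uowm mlam fdrj ott wteh
Hunk 5: at line 8 remove [mlam] add [ummb,szq] -> 13 lines: tvm tiwaa vime prmr pvt ibzwc clx uowm ummb szq fdrj ott wteh
Final line 6: ibzwc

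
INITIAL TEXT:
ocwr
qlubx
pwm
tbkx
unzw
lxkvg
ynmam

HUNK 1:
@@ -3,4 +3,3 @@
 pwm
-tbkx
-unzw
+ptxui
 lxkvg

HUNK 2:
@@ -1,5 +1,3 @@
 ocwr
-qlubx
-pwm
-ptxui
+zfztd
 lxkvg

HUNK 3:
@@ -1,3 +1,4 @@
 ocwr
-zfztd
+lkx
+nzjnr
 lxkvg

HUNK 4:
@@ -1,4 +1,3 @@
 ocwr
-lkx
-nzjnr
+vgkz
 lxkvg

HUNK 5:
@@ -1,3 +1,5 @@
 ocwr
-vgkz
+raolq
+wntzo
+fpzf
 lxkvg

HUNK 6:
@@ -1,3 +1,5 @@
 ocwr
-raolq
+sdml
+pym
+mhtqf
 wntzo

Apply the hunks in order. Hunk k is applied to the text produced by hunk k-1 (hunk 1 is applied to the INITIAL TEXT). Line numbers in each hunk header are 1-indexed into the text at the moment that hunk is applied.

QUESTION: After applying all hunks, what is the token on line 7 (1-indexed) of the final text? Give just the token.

Answer: lxkvg

Derivation:
Hunk 1: at line 3 remove [tbkx,unzw] add [ptxui] -> 6 lines: ocwr qlubx pwm ptxui lxkvg ynmam
Hunk 2: at line 1 remove [qlubx,pwm,ptxui] add [zfztd] -> 4 lines: ocwr zfztd lxkvg ynmam
Hunk 3: at line 1 remove [zfztd] add [lkx,nzjnr] -> 5 lines: ocwr lkx nzjnr lxkvg ynmam
Hunk 4: at line 1 remove [lkx,nzjnr] add [vgkz] -> 4 lines: ocwr vgkz lxkvg ynmam
Hunk 5: at line 1 remove [vgkz] add [raolq,wntzo,fpzf] -> 6 lines: ocwr raolq wntzo fpzf lxkvg ynmam
Hunk 6: at line 1 remove [raolq] add [sdml,pym,mhtqf] -> 8 lines: ocwr sdml pym mhtqf wntzo fpzf lxkvg ynmam
Final line 7: lxkvg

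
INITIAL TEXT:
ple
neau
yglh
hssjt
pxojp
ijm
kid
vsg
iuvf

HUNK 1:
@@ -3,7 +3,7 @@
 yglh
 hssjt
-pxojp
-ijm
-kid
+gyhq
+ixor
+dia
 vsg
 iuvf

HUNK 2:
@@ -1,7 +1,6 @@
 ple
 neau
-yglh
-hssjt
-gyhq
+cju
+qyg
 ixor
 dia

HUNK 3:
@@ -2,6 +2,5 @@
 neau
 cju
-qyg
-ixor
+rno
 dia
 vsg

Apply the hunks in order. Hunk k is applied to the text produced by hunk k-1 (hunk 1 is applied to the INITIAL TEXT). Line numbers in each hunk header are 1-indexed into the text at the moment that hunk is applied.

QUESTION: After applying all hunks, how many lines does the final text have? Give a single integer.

Answer: 7

Derivation:
Hunk 1: at line 3 remove [pxojp,ijm,kid] add [gyhq,ixor,dia] -> 9 lines: ple neau yglh hssjt gyhq ixor dia vsg iuvf
Hunk 2: at line 1 remove [yglh,hssjt,gyhq] add [cju,qyg] -> 8 lines: ple neau cju qyg ixor dia vsg iuvf
Hunk 3: at line 2 remove [qyg,ixor] add [rno] -> 7 lines: ple neau cju rno dia vsg iuvf
Final line count: 7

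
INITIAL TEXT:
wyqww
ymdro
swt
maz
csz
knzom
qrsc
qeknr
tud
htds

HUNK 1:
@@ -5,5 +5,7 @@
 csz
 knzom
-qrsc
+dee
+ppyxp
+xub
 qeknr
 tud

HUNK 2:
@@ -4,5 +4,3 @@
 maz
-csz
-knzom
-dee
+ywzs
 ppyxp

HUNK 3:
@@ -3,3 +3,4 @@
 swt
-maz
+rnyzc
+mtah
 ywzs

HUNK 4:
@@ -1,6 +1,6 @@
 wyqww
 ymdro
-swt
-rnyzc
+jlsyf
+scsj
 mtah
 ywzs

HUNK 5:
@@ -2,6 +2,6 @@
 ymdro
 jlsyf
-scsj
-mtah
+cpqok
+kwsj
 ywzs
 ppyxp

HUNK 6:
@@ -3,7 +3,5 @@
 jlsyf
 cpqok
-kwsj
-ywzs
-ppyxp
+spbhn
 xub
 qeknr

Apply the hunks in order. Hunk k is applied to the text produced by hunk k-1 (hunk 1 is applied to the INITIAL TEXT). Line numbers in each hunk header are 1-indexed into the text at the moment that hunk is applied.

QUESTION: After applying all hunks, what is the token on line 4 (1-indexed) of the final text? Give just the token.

Hunk 1: at line 5 remove [qrsc] add [dee,ppyxp,xub] -> 12 lines: wyqww ymdro swt maz csz knzom dee ppyxp xub qeknr tud htds
Hunk 2: at line 4 remove [csz,knzom,dee] add [ywzs] -> 10 lines: wyqww ymdro swt maz ywzs ppyxp xub qeknr tud htds
Hunk 3: at line 3 remove [maz] add [rnyzc,mtah] -> 11 lines: wyqww ymdro swt rnyzc mtah ywzs ppyxp xub qeknr tud htds
Hunk 4: at line 1 remove [swt,rnyzc] add [jlsyf,scsj] -> 11 lines: wyqww ymdro jlsyf scsj mtah ywzs ppyxp xub qeknr tud htds
Hunk 5: at line 2 remove [scsj,mtah] add [cpqok,kwsj] -> 11 lines: wyqww ymdro jlsyf cpqok kwsj ywzs ppyxp xub qeknr tud htds
Hunk 6: at line 3 remove [kwsj,ywzs,ppyxp] add [spbhn] -> 9 lines: wyqww ymdro jlsyf cpqok spbhn xub qeknr tud htds
Final line 4: cpqok

Answer: cpqok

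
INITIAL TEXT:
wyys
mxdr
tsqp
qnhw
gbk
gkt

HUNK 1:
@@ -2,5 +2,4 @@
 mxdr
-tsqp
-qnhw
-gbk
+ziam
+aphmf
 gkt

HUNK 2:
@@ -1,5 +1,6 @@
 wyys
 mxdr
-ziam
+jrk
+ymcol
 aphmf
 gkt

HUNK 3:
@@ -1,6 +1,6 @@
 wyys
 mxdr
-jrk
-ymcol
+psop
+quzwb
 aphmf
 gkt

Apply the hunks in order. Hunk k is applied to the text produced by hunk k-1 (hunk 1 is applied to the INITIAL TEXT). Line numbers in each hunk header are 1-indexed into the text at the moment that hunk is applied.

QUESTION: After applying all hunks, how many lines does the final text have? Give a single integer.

Hunk 1: at line 2 remove [tsqp,qnhw,gbk] add [ziam,aphmf] -> 5 lines: wyys mxdr ziam aphmf gkt
Hunk 2: at line 1 remove [ziam] add [jrk,ymcol] -> 6 lines: wyys mxdr jrk ymcol aphmf gkt
Hunk 3: at line 1 remove [jrk,ymcol] add [psop,quzwb] -> 6 lines: wyys mxdr psop quzwb aphmf gkt
Final line count: 6

Answer: 6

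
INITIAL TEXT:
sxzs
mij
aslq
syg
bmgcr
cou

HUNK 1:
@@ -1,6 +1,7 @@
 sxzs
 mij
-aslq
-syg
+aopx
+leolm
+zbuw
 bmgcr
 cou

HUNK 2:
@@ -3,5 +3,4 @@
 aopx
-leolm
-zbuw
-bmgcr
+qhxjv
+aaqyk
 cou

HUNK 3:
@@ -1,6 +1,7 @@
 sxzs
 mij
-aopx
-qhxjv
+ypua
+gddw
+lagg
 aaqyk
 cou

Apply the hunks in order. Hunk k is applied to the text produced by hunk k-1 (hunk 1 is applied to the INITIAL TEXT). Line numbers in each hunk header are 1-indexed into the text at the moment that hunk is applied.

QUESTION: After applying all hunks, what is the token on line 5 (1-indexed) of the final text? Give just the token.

Hunk 1: at line 1 remove [aslq,syg] add [aopx,leolm,zbuw] -> 7 lines: sxzs mij aopx leolm zbuw bmgcr cou
Hunk 2: at line 3 remove [leolm,zbuw,bmgcr] add [qhxjv,aaqyk] -> 6 lines: sxzs mij aopx qhxjv aaqyk cou
Hunk 3: at line 1 remove [aopx,qhxjv] add [ypua,gddw,lagg] -> 7 lines: sxzs mij ypua gddw lagg aaqyk cou
Final line 5: lagg

Answer: lagg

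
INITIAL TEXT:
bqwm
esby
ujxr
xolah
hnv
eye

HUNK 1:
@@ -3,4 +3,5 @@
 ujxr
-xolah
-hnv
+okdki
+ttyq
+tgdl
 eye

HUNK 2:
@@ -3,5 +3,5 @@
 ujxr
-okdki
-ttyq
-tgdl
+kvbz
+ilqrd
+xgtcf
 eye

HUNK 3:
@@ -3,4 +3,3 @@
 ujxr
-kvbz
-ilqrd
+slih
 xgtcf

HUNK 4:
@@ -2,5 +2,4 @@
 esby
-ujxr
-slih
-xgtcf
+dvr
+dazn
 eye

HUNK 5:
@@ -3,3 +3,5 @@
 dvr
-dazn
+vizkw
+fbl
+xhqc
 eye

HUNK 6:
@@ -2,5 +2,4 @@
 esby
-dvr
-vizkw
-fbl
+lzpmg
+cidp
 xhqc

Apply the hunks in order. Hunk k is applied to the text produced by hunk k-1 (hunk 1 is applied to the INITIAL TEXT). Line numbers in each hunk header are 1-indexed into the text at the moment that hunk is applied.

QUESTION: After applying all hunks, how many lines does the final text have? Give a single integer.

Hunk 1: at line 3 remove [xolah,hnv] add [okdki,ttyq,tgdl] -> 7 lines: bqwm esby ujxr okdki ttyq tgdl eye
Hunk 2: at line 3 remove [okdki,ttyq,tgdl] add [kvbz,ilqrd,xgtcf] -> 7 lines: bqwm esby ujxr kvbz ilqrd xgtcf eye
Hunk 3: at line 3 remove [kvbz,ilqrd] add [slih] -> 6 lines: bqwm esby ujxr slih xgtcf eye
Hunk 4: at line 2 remove [ujxr,slih,xgtcf] add [dvr,dazn] -> 5 lines: bqwm esby dvr dazn eye
Hunk 5: at line 3 remove [dazn] add [vizkw,fbl,xhqc] -> 7 lines: bqwm esby dvr vizkw fbl xhqc eye
Hunk 6: at line 2 remove [dvr,vizkw,fbl] add [lzpmg,cidp] -> 6 lines: bqwm esby lzpmg cidp xhqc eye
Final line count: 6

Answer: 6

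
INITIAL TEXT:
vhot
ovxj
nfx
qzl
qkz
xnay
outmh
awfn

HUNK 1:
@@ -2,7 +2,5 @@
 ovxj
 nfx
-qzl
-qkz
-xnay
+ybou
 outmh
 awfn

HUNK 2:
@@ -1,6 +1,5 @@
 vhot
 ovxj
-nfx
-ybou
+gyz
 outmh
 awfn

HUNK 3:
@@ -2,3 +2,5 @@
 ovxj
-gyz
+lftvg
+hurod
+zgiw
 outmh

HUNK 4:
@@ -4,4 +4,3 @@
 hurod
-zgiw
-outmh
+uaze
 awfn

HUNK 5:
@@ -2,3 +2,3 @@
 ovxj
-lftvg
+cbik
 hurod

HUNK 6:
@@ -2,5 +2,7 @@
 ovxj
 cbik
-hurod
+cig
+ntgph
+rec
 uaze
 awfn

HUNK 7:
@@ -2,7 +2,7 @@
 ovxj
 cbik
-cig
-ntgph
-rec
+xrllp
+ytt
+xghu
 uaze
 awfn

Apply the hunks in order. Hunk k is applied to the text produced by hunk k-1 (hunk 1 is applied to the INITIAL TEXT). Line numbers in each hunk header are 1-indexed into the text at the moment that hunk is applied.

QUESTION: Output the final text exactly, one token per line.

Answer: vhot
ovxj
cbik
xrllp
ytt
xghu
uaze
awfn

Derivation:
Hunk 1: at line 2 remove [qzl,qkz,xnay] add [ybou] -> 6 lines: vhot ovxj nfx ybou outmh awfn
Hunk 2: at line 1 remove [nfx,ybou] add [gyz] -> 5 lines: vhot ovxj gyz outmh awfn
Hunk 3: at line 2 remove [gyz] add [lftvg,hurod,zgiw] -> 7 lines: vhot ovxj lftvg hurod zgiw outmh awfn
Hunk 4: at line 4 remove [zgiw,outmh] add [uaze] -> 6 lines: vhot ovxj lftvg hurod uaze awfn
Hunk 5: at line 2 remove [lftvg] add [cbik] -> 6 lines: vhot ovxj cbik hurod uaze awfn
Hunk 6: at line 2 remove [hurod] add [cig,ntgph,rec] -> 8 lines: vhot ovxj cbik cig ntgph rec uaze awfn
Hunk 7: at line 2 remove [cig,ntgph,rec] add [xrllp,ytt,xghu] -> 8 lines: vhot ovxj cbik xrllp ytt xghu uaze awfn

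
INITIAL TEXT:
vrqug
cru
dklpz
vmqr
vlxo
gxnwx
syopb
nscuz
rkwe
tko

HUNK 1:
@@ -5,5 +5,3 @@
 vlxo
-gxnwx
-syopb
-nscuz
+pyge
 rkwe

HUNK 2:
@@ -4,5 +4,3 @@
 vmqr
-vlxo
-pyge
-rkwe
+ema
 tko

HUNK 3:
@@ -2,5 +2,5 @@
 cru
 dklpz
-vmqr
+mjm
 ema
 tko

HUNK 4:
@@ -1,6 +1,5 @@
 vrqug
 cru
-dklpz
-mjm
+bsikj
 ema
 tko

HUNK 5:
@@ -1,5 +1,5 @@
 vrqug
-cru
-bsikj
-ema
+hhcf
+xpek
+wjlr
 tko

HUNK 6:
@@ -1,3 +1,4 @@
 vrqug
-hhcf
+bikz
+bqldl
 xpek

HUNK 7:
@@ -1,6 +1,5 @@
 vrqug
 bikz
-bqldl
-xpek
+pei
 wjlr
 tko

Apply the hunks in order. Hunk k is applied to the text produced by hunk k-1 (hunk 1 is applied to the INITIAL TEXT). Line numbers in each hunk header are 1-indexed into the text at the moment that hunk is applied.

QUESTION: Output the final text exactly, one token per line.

Hunk 1: at line 5 remove [gxnwx,syopb,nscuz] add [pyge] -> 8 lines: vrqug cru dklpz vmqr vlxo pyge rkwe tko
Hunk 2: at line 4 remove [vlxo,pyge,rkwe] add [ema] -> 6 lines: vrqug cru dklpz vmqr ema tko
Hunk 3: at line 2 remove [vmqr] add [mjm] -> 6 lines: vrqug cru dklpz mjm ema tko
Hunk 4: at line 1 remove [dklpz,mjm] add [bsikj] -> 5 lines: vrqug cru bsikj ema tko
Hunk 5: at line 1 remove [cru,bsikj,ema] add [hhcf,xpek,wjlr] -> 5 lines: vrqug hhcf xpek wjlr tko
Hunk 6: at line 1 remove [hhcf] add [bikz,bqldl] -> 6 lines: vrqug bikz bqldl xpek wjlr tko
Hunk 7: at line 1 remove [bqldl,xpek] add [pei] -> 5 lines: vrqug bikz pei wjlr tko

Answer: vrqug
bikz
pei
wjlr
tko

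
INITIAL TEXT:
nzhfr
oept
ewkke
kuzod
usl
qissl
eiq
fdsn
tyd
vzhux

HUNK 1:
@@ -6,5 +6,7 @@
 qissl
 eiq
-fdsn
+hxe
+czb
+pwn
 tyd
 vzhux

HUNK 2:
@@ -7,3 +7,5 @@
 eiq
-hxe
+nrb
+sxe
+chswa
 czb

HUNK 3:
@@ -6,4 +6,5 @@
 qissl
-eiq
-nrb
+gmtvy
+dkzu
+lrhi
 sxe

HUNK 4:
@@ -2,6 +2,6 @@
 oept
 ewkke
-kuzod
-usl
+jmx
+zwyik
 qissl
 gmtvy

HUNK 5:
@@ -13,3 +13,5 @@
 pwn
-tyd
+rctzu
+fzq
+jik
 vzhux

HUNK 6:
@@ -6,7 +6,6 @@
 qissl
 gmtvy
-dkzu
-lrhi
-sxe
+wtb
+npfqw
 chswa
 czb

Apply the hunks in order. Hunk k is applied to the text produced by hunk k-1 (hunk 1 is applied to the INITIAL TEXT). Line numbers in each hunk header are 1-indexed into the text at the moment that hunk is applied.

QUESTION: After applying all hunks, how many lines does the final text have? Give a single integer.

Hunk 1: at line 6 remove [fdsn] add [hxe,czb,pwn] -> 12 lines: nzhfr oept ewkke kuzod usl qissl eiq hxe czb pwn tyd vzhux
Hunk 2: at line 7 remove [hxe] add [nrb,sxe,chswa] -> 14 lines: nzhfr oept ewkke kuzod usl qissl eiq nrb sxe chswa czb pwn tyd vzhux
Hunk 3: at line 6 remove [eiq,nrb] add [gmtvy,dkzu,lrhi] -> 15 lines: nzhfr oept ewkke kuzod usl qissl gmtvy dkzu lrhi sxe chswa czb pwn tyd vzhux
Hunk 4: at line 2 remove [kuzod,usl] add [jmx,zwyik] -> 15 lines: nzhfr oept ewkke jmx zwyik qissl gmtvy dkzu lrhi sxe chswa czb pwn tyd vzhux
Hunk 5: at line 13 remove [tyd] add [rctzu,fzq,jik] -> 17 lines: nzhfr oept ewkke jmx zwyik qissl gmtvy dkzu lrhi sxe chswa czb pwn rctzu fzq jik vzhux
Hunk 6: at line 6 remove [dkzu,lrhi,sxe] add [wtb,npfqw] -> 16 lines: nzhfr oept ewkke jmx zwyik qissl gmtvy wtb npfqw chswa czb pwn rctzu fzq jik vzhux
Final line count: 16

Answer: 16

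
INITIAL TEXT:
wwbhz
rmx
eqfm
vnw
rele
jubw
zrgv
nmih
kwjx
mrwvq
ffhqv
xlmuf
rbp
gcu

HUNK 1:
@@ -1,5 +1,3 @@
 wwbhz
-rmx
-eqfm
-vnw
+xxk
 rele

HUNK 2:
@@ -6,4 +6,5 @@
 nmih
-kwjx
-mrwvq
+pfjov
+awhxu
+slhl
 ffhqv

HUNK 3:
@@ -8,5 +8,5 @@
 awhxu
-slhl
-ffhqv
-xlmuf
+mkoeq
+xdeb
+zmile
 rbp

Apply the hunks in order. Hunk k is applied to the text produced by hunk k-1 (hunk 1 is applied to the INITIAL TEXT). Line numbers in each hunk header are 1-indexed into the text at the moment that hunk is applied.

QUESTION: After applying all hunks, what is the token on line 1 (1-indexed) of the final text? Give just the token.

Answer: wwbhz

Derivation:
Hunk 1: at line 1 remove [rmx,eqfm,vnw] add [xxk] -> 12 lines: wwbhz xxk rele jubw zrgv nmih kwjx mrwvq ffhqv xlmuf rbp gcu
Hunk 2: at line 6 remove [kwjx,mrwvq] add [pfjov,awhxu,slhl] -> 13 lines: wwbhz xxk rele jubw zrgv nmih pfjov awhxu slhl ffhqv xlmuf rbp gcu
Hunk 3: at line 8 remove [slhl,ffhqv,xlmuf] add [mkoeq,xdeb,zmile] -> 13 lines: wwbhz xxk rele jubw zrgv nmih pfjov awhxu mkoeq xdeb zmile rbp gcu
Final line 1: wwbhz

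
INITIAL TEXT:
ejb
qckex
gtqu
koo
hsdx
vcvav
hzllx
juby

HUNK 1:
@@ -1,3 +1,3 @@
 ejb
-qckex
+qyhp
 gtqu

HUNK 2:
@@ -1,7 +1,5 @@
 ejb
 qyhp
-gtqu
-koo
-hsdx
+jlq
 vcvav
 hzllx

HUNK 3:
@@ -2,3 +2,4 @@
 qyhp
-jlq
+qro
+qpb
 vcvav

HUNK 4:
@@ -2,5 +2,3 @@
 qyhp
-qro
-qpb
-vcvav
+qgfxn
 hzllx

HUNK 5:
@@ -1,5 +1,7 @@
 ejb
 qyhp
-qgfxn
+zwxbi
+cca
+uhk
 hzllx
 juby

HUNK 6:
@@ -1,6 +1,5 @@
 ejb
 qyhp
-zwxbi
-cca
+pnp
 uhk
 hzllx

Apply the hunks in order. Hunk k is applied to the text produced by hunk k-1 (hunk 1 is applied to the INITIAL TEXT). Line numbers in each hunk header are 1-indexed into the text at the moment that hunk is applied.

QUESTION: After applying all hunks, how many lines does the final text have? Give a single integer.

Hunk 1: at line 1 remove [qckex] add [qyhp] -> 8 lines: ejb qyhp gtqu koo hsdx vcvav hzllx juby
Hunk 2: at line 1 remove [gtqu,koo,hsdx] add [jlq] -> 6 lines: ejb qyhp jlq vcvav hzllx juby
Hunk 3: at line 2 remove [jlq] add [qro,qpb] -> 7 lines: ejb qyhp qro qpb vcvav hzllx juby
Hunk 4: at line 2 remove [qro,qpb,vcvav] add [qgfxn] -> 5 lines: ejb qyhp qgfxn hzllx juby
Hunk 5: at line 1 remove [qgfxn] add [zwxbi,cca,uhk] -> 7 lines: ejb qyhp zwxbi cca uhk hzllx juby
Hunk 6: at line 1 remove [zwxbi,cca] add [pnp] -> 6 lines: ejb qyhp pnp uhk hzllx juby
Final line count: 6

Answer: 6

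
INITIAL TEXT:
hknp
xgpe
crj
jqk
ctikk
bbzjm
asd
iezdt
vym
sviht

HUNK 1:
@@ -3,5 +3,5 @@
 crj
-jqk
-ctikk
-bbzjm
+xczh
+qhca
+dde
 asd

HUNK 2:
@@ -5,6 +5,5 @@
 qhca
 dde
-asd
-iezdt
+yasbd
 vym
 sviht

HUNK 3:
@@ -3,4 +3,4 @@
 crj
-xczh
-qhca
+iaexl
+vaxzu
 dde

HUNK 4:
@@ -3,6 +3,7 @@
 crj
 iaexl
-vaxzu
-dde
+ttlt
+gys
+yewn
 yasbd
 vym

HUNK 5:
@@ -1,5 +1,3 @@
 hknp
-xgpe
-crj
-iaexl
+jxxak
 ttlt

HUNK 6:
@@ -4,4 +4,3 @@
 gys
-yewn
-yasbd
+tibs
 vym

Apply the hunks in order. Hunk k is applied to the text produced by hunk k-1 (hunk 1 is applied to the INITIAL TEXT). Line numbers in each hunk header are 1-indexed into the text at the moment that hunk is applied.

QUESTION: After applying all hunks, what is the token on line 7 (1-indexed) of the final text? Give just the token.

Answer: sviht

Derivation:
Hunk 1: at line 3 remove [jqk,ctikk,bbzjm] add [xczh,qhca,dde] -> 10 lines: hknp xgpe crj xczh qhca dde asd iezdt vym sviht
Hunk 2: at line 5 remove [asd,iezdt] add [yasbd] -> 9 lines: hknp xgpe crj xczh qhca dde yasbd vym sviht
Hunk 3: at line 3 remove [xczh,qhca] add [iaexl,vaxzu] -> 9 lines: hknp xgpe crj iaexl vaxzu dde yasbd vym sviht
Hunk 4: at line 3 remove [vaxzu,dde] add [ttlt,gys,yewn] -> 10 lines: hknp xgpe crj iaexl ttlt gys yewn yasbd vym sviht
Hunk 5: at line 1 remove [xgpe,crj,iaexl] add [jxxak] -> 8 lines: hknp jxxak ttlt gys yewn yasbd vym sviht
Hunk 6: at line 4 remove [yewn,yasbd] add [tibs] -> 7 lines: hknp jxxak ttlt gys tibs vym sviht
Final line 7: sviht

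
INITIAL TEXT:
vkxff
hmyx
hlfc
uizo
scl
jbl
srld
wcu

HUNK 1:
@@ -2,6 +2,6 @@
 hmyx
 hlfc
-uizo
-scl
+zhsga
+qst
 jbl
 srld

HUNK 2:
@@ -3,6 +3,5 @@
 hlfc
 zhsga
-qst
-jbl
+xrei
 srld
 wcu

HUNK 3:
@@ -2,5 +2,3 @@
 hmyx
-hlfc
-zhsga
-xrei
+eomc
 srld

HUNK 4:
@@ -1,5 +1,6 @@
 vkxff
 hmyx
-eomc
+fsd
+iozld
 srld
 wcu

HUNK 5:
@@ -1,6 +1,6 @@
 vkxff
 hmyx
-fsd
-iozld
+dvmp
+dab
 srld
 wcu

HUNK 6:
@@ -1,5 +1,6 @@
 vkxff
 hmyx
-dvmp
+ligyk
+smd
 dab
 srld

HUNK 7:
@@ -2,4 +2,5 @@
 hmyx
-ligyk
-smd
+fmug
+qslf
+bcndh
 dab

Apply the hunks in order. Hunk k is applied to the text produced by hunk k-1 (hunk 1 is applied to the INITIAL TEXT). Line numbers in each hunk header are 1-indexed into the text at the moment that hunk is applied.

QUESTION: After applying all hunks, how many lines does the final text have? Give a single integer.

Hunk 1: at line 2 remove [uizo,scl] add [zhsga,qst] -> 8 lines: vkxff hmyx hlfc zhsga qst jbl srld wcu
Hunk 2: at line 3 remove [qst,jbl] add [xrei] -> 7 lines: vkxff hmyx hlfc zhsga xrei srld wcu
Hunk 3: at line 2 remove [hlfc,zhsga,xrei] add [eomc] -> 5 lines: vkxff hmyx eomc srld wcu
Hunk 4: at line 1 remove [eomc] add [fsd,iozld] -> 6 lines: vkxff hmyx fsd iozld srld wcu
Hunk 5: at line 1 remove [fsd,iozld] add [dvmp,dab] -> 6 lines: vkxff hmyx dvmp dab srld wcu
Hunk 6: at line 1 remove [dvmp] add [ligyk,smd] -> 7 lines: vkxff hmyx ligyk smd dab srld wcu
Hunk 7: at line 2 remove [ligyk,smd] add [fmug,qslf,bcndh] -> 8 lines: vkxff hmyx fmug qslf bcndh dab srld wcu
Final line count: 8

Answer: 8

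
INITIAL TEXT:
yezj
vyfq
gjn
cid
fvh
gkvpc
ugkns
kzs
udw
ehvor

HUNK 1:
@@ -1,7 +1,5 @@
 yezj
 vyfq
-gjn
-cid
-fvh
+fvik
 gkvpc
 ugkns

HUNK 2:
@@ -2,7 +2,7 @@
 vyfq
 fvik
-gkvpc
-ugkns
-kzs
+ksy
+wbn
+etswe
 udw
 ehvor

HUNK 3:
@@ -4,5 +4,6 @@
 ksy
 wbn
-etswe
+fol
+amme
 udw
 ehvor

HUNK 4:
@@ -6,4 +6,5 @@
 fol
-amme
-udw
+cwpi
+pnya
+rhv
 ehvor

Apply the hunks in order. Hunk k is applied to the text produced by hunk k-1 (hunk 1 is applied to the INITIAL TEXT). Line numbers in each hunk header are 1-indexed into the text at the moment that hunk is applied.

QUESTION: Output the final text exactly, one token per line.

Hunk 1: at line 1 remove [gjn,cid,fvh] add [fvik] -> 8 lines: yezj vyfq fvik gkvpc ugkns kzs udw ehvor
Hunk 2: at line 2 remove [gkvpc,ugkns,kzs] add [ksy,wbn,etswe] -> 8 lines: yezj vyfq fvik ksy wbn etswe udw ehvor
Hunk 3: at line 4 remove [etswe] add [fol,amme] -> 9 lines: yezj vyfq fvik ksy wbn fol amme udw ehvor
Hunk 4: at line 6 remove [amme,udw] add [cwpi,pnya,rhv] -> 10 lines: yezj vyfq fvik ksy wbn fol cwpi pnya rhv ehvor

Answer: yezj
vyfq
fvik
ksy
wbn
fol
cwpi
pnya
rhv
ehvor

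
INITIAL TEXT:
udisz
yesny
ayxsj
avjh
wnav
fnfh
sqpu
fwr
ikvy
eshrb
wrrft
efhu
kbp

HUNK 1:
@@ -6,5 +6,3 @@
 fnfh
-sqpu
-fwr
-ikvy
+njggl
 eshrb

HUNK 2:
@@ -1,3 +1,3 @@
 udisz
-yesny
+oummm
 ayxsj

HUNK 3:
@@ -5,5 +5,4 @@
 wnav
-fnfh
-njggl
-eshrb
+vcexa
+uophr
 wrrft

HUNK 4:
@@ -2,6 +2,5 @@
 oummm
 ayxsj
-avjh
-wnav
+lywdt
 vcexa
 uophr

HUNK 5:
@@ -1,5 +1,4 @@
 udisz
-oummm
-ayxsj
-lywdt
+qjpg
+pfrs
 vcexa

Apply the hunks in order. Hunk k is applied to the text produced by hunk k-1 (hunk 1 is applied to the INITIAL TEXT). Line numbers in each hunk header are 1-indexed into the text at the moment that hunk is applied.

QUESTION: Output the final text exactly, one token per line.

Answer: udisz
qjpg
pfrs
vcexa
uophr
wrrft
efhu
kbp

Derivation:
Hunk 1: at line 6 remove [sqpu,fwr,ikvy] add [njggl] -> 11 lines: udisz yesny ayxsj avjh wnav fnfh njggl eshrb wrrft efhu kbp
Hunk 2: at line 1 remove [yesny] add [oummm] -> 11 lines: udisz oummm ayxsj avjh wnav fnfh njggl eshrb wrrft efhu kbp
Hunk 3: at line 5 remove [fnfh,njggl,eshrb] add [vcexa,uophr] -> 10 lines: udisz oummm ayxsj avjh wnav vcexa uophr wrrft efhu kbp
Hunk 4: at line 2 remove [avjh,wnav] add [lywdt] -> 9 lines: udisz oummm ayxsj lywdt vcexa uophr wrrft efhu kbp
Hunk 5: at line 1 remove [oummm,ayxsj,lywdt] add [qjpg,pfrs] -> 8 lines: udisz qjpg pfrs vcexa uophr wrrft efhu kbp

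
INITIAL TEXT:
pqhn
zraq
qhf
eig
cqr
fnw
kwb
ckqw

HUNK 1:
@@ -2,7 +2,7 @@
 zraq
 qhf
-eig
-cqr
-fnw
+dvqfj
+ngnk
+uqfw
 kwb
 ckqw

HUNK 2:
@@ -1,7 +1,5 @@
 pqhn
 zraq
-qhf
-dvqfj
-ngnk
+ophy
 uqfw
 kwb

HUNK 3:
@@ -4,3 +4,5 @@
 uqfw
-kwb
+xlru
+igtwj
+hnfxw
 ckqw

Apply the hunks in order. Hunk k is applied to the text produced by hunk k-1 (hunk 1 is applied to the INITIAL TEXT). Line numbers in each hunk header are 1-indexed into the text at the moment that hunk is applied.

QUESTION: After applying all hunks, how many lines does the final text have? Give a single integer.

Answer: 8

Derivation:
Hunk 1: at line 2 remove [eig,cqr,fnw] add [dvqfj,ngnk,uqfw] -> 8 lines: pqhn zraq qhf dvqfj ngnk uqfw kwb ckqw
Hunk 2: at line 1 remove [qhf,dvqfj,ngnk] add [ophy] -> 6 lines: pqhn zraq ophy uqfw kwb ckqw
Hunk 3: at line 4 remove [kwb] add [xlru,igtwj,hnfxw] -> 8 lines: pqhn zraq ophy uqfw xlru igtwj hnfxw ckqw
Final line count: 8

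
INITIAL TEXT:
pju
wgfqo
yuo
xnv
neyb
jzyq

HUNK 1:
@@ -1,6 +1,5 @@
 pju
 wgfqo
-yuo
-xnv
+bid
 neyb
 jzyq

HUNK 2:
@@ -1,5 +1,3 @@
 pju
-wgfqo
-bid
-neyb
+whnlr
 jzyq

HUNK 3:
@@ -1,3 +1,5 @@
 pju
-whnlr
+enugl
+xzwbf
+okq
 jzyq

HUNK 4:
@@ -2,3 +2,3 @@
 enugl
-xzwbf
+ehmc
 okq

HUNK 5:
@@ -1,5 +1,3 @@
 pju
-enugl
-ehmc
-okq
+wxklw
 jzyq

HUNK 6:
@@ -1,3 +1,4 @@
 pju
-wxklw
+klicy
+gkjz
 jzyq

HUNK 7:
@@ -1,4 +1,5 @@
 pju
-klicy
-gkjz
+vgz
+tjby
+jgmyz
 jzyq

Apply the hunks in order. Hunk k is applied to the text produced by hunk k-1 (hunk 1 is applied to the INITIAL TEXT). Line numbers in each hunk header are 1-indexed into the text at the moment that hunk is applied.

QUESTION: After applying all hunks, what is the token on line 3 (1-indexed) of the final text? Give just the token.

Answer: tjby

Derivation:
Hunk 1: at line 1 remove [yuo,xnv] add [bid] -> 5 lines: pju wgfqo bid neyb jzyq
Hunk 2: at line 1 remove [wgfqo,bid,neyb] add [whnlr] -> 3 lines: pju whnlr jzyq
Hunk 3: at line 1 remove [whnlr] add [enugl,xzwbf,okq] -> 5 lines: pju enugl xzwbf okq jzyq
Hunk 4: at line 2 remove [xzwbf] add [ehmc] -> 5 lines: pju enugl ehmc okq jzyq
Hunk 5: at line 1 remove [enugl,ehmc,okq] add [wxklw] -> 3 lines: pju wxklw jzyq
Hunk 6: at line 1 remove [wxklw] add [klicy,gkjz] -> 4 lines: pju klicy gkjz jzyq
Hunk 7: at line 1 remove [klicy,gkjz] add [vgz,tjby,jgmyz] -> 5 lines: pju vgz tjby jgmyz jzyq
Final line 3: tjby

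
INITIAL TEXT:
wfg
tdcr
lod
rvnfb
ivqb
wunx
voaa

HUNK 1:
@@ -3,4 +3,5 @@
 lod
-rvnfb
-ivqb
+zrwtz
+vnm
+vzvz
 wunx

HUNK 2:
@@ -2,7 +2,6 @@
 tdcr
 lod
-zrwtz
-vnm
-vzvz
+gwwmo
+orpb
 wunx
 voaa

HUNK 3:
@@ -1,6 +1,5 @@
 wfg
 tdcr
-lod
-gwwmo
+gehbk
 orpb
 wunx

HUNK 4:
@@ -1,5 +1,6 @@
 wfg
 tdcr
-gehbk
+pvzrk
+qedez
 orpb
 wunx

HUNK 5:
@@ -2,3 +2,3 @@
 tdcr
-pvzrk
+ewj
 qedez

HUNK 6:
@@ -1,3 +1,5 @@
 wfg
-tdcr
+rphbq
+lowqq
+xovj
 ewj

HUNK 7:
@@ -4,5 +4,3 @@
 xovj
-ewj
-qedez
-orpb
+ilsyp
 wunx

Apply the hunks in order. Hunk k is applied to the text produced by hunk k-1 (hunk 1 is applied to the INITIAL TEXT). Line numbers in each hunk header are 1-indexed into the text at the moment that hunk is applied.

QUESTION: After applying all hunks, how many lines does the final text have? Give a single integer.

Hunk 1: at line 3 remove [rvnfb,ivqb] add [zrwtz,vnm,vzvz] -> 8 lines: wfg tdcr lod zrwtz vnm vzvz wunx voaa
Hunk 2: at line 2 remove [zrwtz,vnm,vzvz] add [gwwmo,orpb] -> 7 lines: wfg tdcr lod gwwmo orpb wunx voaa
Hunk 3: at line 1 remove [lod,gwwmo] add [gehbk] -> 6 lines: wfg tdcr gehbk orpb wunx voaa
Hunk 4: at line 1 remove [gehbk] add [pvzrk,qedez] -> 7 lines: wfg tdcr pvzrk qedez orpb wunx voaa
Hunk 5: at line 2 remove [pvzrk] add [ewj] -> 7 lines: wfg tdcr ewj qedez orpb wunx voaa
Hunk 6: at line 1 remove [tdcr] add [rphbq,lowqq,xovj] -> 9 lines: wfg rphbq lowqq xovj ewj qedez orpb wunx voaa
Hunk 7: at line 4 remove [ewj,qedez,orpb] add [ilsyp] -> 7 lines: wfg rphbq lowqq xovj ilsyp wunx voaa
Final line count: 7

Answer: 7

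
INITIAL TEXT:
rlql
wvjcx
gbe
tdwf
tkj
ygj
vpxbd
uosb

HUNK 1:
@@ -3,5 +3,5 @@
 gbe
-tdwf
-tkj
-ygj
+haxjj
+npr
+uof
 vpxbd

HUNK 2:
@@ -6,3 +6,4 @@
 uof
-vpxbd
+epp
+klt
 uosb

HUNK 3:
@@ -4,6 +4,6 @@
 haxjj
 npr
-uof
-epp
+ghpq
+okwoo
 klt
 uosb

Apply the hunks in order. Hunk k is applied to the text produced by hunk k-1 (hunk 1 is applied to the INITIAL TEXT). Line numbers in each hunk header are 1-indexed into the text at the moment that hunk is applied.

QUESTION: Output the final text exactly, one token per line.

Answer: rlql
wvjcx
gbe
haxjj
npr
ghpq
okwoo
klt
uosb

Derivation:
Hunk 1: at line 3 remove [tdwf,tkj,ygj] add [haxjj,npr,uof] -> 8 lines: rlql wvjcx gbe haxjj npr uof vpxbd uosb
Hunk 2: at line 6 remove [vpxbd] add [epp,klt] -> 9 lines: rlql wvjcx gbe haxjj npr uof epp klt uosb
Hunk 3: at line 4 remove [uof,epp] add [ghpq,okwoo] -> 9 lines: rlql wvjcx gbe haxjj npr ghpq okwoo klt uosb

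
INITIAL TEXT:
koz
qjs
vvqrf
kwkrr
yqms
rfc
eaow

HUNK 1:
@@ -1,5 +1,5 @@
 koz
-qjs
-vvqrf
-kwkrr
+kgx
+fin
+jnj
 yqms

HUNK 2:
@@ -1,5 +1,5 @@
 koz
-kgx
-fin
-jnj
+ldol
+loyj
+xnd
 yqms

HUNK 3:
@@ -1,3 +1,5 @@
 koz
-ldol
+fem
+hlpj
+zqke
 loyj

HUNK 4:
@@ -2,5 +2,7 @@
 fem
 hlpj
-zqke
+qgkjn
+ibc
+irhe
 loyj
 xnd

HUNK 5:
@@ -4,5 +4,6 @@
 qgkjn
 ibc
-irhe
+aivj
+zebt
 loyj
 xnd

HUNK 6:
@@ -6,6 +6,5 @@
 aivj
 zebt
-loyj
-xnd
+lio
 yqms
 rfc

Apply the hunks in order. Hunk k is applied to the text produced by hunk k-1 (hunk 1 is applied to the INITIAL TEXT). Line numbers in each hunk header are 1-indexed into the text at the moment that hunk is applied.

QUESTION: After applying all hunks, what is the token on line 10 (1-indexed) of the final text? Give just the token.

Hunk 1: at line 1 remove [qjs,vvqrf,kwkrr] add [kgx,fin,jnj] -> 7 lines: koz kgx fin jnj yqms rfc eaow
Hunk 2: at line 1 remove [kgx,fin,jnj] add [ldol,loyj,xnd] -> 7 lines: koz ldol loyj xnd yqms rfc eaow
Hunk 3: at line 1 remove [ldol] add [fem,hlpj,zqke] -> 9 lines: koz fem hlpj zqke loyj xnd yqms rfc eaow
Hunk 4: at line 2 remove [zqke] add [qgkjn,ibc,irhe] -> 11 lines: koz fem hlpj qgkjn ibc irhe loyj xnd yqms rfc eaow
Hunk 5: at line 4 remove [irhe] add [aivj,zebt] -> 12 lines: koz fem hlpj qgkjn ibc aivj zebt loyj xnd yqms rfc eaow
Hunk 6: at line 6 remove [loyj,xnd] add [lio] -> 11 lines: koz fem hlpj qgkjn ibc aivj zebt lio yqms rfc eaow
Final line 10: rfc

Answer: rfc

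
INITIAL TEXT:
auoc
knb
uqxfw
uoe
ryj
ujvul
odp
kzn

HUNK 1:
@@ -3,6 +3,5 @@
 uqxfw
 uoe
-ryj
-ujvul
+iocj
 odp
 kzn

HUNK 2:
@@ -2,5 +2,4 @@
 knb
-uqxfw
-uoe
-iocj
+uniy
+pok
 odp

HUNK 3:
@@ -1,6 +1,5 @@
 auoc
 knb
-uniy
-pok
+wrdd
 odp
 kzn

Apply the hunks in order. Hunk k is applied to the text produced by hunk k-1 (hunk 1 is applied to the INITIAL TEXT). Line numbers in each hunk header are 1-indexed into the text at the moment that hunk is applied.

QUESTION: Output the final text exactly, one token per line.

Answer: auoc
knb
wrdd
odp
kzn

Derivation:
Hunk 1: at line 3 remove [ryj,ujvul] add [iocj] -> 7 lines: auoc knb uqxfw uoe iocj odp kzn
Hunk 2: at line 2 remove [uqxfw,uoe,iocj] add [uniy,pok] -> 6 lines: auoc knb uniy pok odp kzn
Hunk 3: at line 1 remove [uniy,pok] add [wrdd] -> 5 lines: auoc knb wrdd odp kzn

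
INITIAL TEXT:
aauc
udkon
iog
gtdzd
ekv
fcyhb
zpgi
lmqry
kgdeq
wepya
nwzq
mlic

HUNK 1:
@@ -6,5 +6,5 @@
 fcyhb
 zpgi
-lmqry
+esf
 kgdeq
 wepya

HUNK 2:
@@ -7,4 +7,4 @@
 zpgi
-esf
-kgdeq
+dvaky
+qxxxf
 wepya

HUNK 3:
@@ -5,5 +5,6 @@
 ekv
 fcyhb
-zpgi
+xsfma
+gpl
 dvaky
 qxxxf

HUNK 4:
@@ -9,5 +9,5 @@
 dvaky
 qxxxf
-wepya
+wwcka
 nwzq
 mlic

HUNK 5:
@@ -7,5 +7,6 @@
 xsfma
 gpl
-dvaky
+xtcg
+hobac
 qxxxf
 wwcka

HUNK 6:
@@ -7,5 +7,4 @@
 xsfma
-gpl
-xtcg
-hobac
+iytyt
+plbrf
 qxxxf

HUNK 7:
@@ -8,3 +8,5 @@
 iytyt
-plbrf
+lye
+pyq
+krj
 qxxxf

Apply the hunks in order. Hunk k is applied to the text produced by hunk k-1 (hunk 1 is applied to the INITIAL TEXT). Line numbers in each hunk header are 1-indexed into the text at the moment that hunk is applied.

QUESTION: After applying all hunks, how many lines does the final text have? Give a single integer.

Hunk 1: at line 6 remove [lmqry] add [esf] -> 12 lines: aauc udkon iog gtdzd ekv fcyhb zpgi esf kgdeq wepya nwzq mlic
Hunk 2: at line 7 remove [esf,kgdeq] add [dvaky,qxxxf] -> 12 lines: aauc udkon iog gtdzd ekv fcyhb zpgi dvaky qxxxf wepya nwzq mlic
Hunk 3: at line 5 remove [zpgi] add [xsfma,gpl] -> 13 lines: aauc udkon iog gtdzd ekv fcyhb xsfma gpl dvaky qxxxf wepya nwzq mlic
Hunk 4: at line 9 remove [wepya] add [wwcka] -> 13 lines: aauc udkon iog gtdzd ekv fcyhb xsfma gpl dvaky qxxxf wwcka nwzq mlic
Hunk 5: at line 7 remove [dvaky] add [xtcg,hobac] -> 14 lines: aauc udkon iog gtdzd ekv fcyhb xsfma gpl xtcg hobac qxxxf wwcka nwzq mlic
Hunk 6: at line 7 remove [gpl,xtcg,hobac] add [iytyt,plbrf] -> 13 lines: aauc udkon iog gtdzd ekv fcyhb xsfma iytyt plbrf qxxxf wwcka nwzq mlic
Hunk 7: at line 8 remove [plbrf] add [lye,pyq,krj] -> 15 lines: aauc udkon iog gtdzd ekv fcyhb xsfma iytyt lye pyq krj qxxxf wwcka nwzq mlic
Final line count: 15

Answer: 15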